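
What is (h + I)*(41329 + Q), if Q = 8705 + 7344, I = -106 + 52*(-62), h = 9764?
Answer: 369170052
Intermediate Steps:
I = -3330 (I = -106 - 3224 = -3330)
Q = 16049
(h + I)*(41329 + Q) = (9764 - 3330)*(41329 + 16049) = 6434*57378 = 369170052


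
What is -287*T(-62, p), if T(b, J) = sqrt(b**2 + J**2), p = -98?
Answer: -23534*sqrt(2) ≈ -33282.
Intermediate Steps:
T(b, J) = sqrt(J**2 + b**2)
-287*T(-62, p) = -287*sqrt((-98)**2 + (-62)**2) = -287*sqrt(9604 + 3844) = -23534*sqrt(2)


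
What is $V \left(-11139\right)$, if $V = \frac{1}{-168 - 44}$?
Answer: $\frac{11139}{212} \approx 52.542$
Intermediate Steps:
$V = - \frac{1}{212}$ ($V = \frac{1}{-212} = - \frac{1}{212} \approx -0.004717$)
$V \left(-11139\right) = \left(- \frac{1}{212}\right) \left(-11139\right) = \frac{11139}{212}$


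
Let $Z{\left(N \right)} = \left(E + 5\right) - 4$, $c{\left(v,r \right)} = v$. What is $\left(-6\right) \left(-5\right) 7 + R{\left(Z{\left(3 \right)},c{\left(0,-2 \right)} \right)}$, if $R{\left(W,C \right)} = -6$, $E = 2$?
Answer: $204$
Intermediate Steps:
$Z{\left(N \right)} = 3$ ($Z{\left(N \right)} = \left(2 + 5\right) - 4 = 7 - 4 = 3$)
$\left(-6\right) \left(-5\right) 7 + R{\left(Z{\left(3 \right)},c{\left(0,-2 \right)} \right)} = \left(-6\right) \left(-5\right) 7 - 6 = 30 \cdot 7 - 6 = 210 - 6 = 204$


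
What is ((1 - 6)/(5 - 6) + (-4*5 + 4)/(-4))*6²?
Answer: 324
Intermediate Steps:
((1 - 6)/(5 - 6) + (-4*5 + 4)/(-4))*6² = (-5/(-1) + (-20 + 4)*(-¼))*36 = (-5*(-1) - 16*(-¼))*36 = (5 + 4)*36 = 9*36 = 324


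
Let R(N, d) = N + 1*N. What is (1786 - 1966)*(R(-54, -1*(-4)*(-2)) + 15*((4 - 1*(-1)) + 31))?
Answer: -77760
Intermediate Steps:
R(N, d) = 2*N (R(N, d) = N + N = 2*N)
(1786 - 1966)*(R(-54, -1*(-4)*(-2)) + 15*((4 - 1*(-1)) + 31)) = (1786 - 1966)*(2*(-54) + 15*((4 - 1*(-1)) + 31)) = -180*(-108 + 15*((4 + 1) + 31)) = -180*(-108 + 15*(5 + 31)) = -180*(-108 + 15*36) = -180*(-108 + 540) = -180*432 = -77760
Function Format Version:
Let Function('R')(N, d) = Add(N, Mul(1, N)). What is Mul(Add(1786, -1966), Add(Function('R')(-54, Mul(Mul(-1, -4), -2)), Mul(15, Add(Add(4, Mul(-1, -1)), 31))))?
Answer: -77760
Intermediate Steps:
Function('R')(N, d) = Mul(2, N) (Function('R')(N, d) = Add(N, N) = Mul(2, N))
Mul(Add(1786, -1966), Add(Function('R')(-54, Mul(Mul(-1, -4), -2)), Mul(15, Add(Add(4, Mul(-1, -1)), 31)))) = Mul(Add(1786, -1966), Add(Mul(2, -54), Mul(15, Add(Add(4, Mul(-1, -1)), 31)))) = Mul(-180, Add(-108, Mul(15, Add(Add(4, 1), 31)))) = Mul(-180, Add(-108, Mul(15, Add(5, 31)))) = Mul(-180, Add(-108, Mul(15, 36))) = Mul(-180, Add(-108, 540)) = Mul(-180, 432) = -77760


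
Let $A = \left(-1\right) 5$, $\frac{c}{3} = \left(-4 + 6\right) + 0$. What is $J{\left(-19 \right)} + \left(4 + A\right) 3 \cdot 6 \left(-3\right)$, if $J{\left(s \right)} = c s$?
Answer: $-60$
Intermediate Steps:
$c = 6$ ($c = 3 \left(\left(-4 + 6\right) + 0\right) = 3 \left(2 + 0\right) = 3 \cdot 2 = 6$)
$J{\left(s \right)} = 6 s$
$A = -5$
$J{\left(-19 \right)} + \left(4 + A\right) 3 \cdot 6 \left(-3\right) = 6 \left(-19\right) + \left(4 - 5\right) 3 \cdot 6 \left(-3\right) = -114 - 18 \left(-3\right) = -114 - -54 = -114 + 54 = -60$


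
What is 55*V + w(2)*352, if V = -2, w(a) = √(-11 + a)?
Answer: -110 + 1056*I ≈ -110.0 + 1056.0*I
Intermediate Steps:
55*V + w(2)*352 = 55*(-2) + √(-11 + 2)*352 = -110 + √(-9)*352 = -110 + (3*I)*352 = -110 + 1056*I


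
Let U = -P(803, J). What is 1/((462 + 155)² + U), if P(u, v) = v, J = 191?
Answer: 1/380498 ≈ 2.6281e-6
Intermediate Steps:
U = -191 (U = -1*191 = -191)
1/((462 + 155)² + U) = 1/((462 + 155)² - 191) = 1/(617² - 191) = 1/(380689 - 191) = 1/380498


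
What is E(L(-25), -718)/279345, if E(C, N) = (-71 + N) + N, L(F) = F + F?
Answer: -137/25395 ≈ -0.0053948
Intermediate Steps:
L(F) = 2*F
E(C, N) = -71 + 2*N
E(L(-25), -718)/279345 = (-71 + 2*(-718))/279345 = (-71 - 1436)*(1/279345) = -1507*1/279345 = -137/25395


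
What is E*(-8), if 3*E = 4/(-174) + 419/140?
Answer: -72346/9135 ≈ -7.9196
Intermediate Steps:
E = 36173/36540 (E = (4/(-174) + 419/140)/3 = (4*(-1/174) + 419*(1/140))/3 = (-2/87 + 419/140)/3 = (⅓)*(36173/12180) = 36173/36540 ≈ 0.98996)
E*(-8) = (36173/36540)*(-8) = -72346/9135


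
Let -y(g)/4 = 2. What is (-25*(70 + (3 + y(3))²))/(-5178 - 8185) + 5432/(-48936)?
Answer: 5454398/81741471 ≈ 0.066727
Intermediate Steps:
y(g) = -8 (y(g) = -4*2 = -8)
(-25*(70 + (3 + y(3))²))/(-5178 - 8185) + 5432/(-48936) = (-25*(70 + (3 - 8)²))/(-5178 - 8185) + 5432/(-48936) = -25*(70 + (-5)²)/(-13363) + 5432*(-1/48936) = -25*(70 + 25)*(-1/13363) - 679/6117 = -25*95*(-1/13363) - 679/6117 = -2375*(-1/13363) - 679/6117 = 2375/13363 - 679/6117 = 5454398/81741471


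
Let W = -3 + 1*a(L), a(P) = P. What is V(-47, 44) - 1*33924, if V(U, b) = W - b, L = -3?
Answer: -33974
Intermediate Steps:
W = -6 (W = -3 + 1*(-3) = -3 - 3 = -6)
V(U, b) = -6 - b
V(-47, 44) - 1*33924 = (-6 - 1*44) - 1*33924 = (-6 - 44) - 33924 = -50 - 33924 = -33974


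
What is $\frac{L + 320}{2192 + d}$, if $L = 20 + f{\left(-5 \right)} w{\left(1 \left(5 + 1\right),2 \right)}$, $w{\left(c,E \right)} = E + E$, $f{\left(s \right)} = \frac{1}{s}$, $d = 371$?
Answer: $\frac{1696}{12815} \approx 0.13234$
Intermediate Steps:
$w{\left(c,E \right)} = 2 E$
$L = \frac{96}{5}$ ($L = 20 + \frac{2 \cdot 2}{-5} = 20 - \frac{4}{5} = \frac{96}{5} \approx 19.2$)
$\frac{L + 320}{2192 + d} = \frac{\frac{96}{5} + 320}{2192 + 371} = \frac{1696}{5 \cdot 2563} = \frac{1696}{5} \cdot \frac{1}{2563} = \frac{1696}{12815}$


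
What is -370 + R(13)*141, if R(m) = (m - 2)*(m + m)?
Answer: 39956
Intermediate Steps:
R(m) = 2*m*(-2 + m) (R(m) = (-2 + m)*(2*m) = 2*m*(-2 + m))
-370 + R(13)*141 = -370 + (2*13*(-2 + 13))*141 = -370 + (2*13*11)*141 = -370 + 286*141 = -370 + 40326 = 39956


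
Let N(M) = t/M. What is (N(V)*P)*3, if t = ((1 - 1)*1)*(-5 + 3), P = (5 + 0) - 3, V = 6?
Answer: 0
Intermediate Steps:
P = 2 (P = 5 - 3 = 2)
t = 0 (t = (0*1)*(-2) = 0*(-2) = 0)
N(M) = 0 (N(M) = 0/M = 0)
(N(V)*P)*3 = (0*2)*3 = 0*3 = 0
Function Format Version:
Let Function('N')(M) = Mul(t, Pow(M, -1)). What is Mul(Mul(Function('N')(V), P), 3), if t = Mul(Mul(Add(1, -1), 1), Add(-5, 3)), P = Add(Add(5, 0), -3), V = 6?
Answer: 0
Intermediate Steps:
P = 2 (P = Add(5, -3) = 2)
t = 0 (t = Mul(Mul(0, 1), -2) = Mul(0, -2) = 0)
Function('N')(M) = 0 (Function('N')(M) = Mul(0, Pow(M, -1)) = 0)
Mul(Mul(Function('N')(V), P), 3) = Mul(Mul(0, 2), 3) = Mul(0, 3) = 0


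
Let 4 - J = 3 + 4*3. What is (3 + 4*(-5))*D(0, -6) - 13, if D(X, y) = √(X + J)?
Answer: -13 - 17*I*√11 ≈ -13.0 - 56.383*I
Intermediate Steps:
J = -11 (J = 4 - (3 + 4*3) = 4 - (3 + 12) = 4 - 1*15 = 4 - 15 = -11)
D(X, y) = √(-11 + X) (D(X, y) = √(X - 11) = √(-11 + X))
(3 + 4*(-5))*D(0, -6) - 13 = (3 + 4*(-5))*√(-11 + 0) - 13 = (3 - 20)*√(-11) - 13 = -17*I*√11 - 13 = -13 - 17*I*√11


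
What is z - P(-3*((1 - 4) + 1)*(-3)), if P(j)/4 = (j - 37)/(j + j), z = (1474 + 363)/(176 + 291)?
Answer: -9152/4203 ≈ -2.1775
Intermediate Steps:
z = 1837/467 ≈ 3.9336
P(j) = 2*(-37 + j)/j (P(j) = 4*((j - 37)/(j + j)) = 4*((-37 + j)/((2*j))) = 4*((-37 + j)*(1/(2*j))) = 4*((-37 + j)/(2*j)) = 2*(-37 + j)/j)
z - P(-3*((1 - 4) + 1)*(-3)) = 1837/467 - (2 - 74*1/(9*((1 - 4) + 1))) = 1837/467 - (2 - 74*1/(9*(-3 + 1))) = 1837/467 - (2 - 74/(-3*(-2)*(-3))) = 1837/467 - (2 - 74/(6*(-3))) = 1837/467 - (2 - 74/(-18)) = 1837/467 - (2 - 74*(-1/18)) = 1837/467 - (2 + 37/9) = 1837/467 - 1*55/9 = 1837/467 - 55/9 = -9152/4203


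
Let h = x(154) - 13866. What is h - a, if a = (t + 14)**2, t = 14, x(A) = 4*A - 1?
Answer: -14035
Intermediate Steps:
x(A) = -1 + 4*A
h = -13251 (h = (-1 + 4*154) - 13866 = (-1 + 616) - 13866 = 615 - 13866 = -13251)
a = 784 (a = (14 + 14)**2 = 28**2 = 784)
h - a = -13251 - 1*784 = -13251 - 784 = -14035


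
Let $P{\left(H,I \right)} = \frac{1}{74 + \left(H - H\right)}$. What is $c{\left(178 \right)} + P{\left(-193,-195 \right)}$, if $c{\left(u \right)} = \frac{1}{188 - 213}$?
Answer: $- \frac{49}{1850} \approx -0.026486$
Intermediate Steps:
$P{\left(H,I \right)} = \frac{1}{74}$ ($P{\left(H,I \right)} = \frac{1}{74 + 0} = \frac{1}{74}$)
$c{\left(u \right)} = - \frac{1}{25}$ ($c{\left(u \right)} = \frac{1}{-25} = - \frac{1}{25}$)
$c{\left(178 \right)} + P{\left(-193,-195 \right)} = - \frac{1}{25} + \frac{1}{74} = - \frac{49}{1850}$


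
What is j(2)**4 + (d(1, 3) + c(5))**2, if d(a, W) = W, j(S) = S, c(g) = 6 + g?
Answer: 212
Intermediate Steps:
j(2)**4 + (d(1, 3) + c(5))**2 = 2**4 + (3 + (6 + 5))**2 = 16 + (3 + 11)**2 = 16 + 14**2 = 16 + 196 = 212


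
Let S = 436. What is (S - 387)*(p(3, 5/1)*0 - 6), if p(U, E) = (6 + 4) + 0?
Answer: -294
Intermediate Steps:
p(U, E) = 10 (p(U, E) = 10 + 0 = 10)
(S - 387)*(p(3, 5/1)*0 - 6) = (436 - 387)*(10*0 - 6) = 49*(0 - 6) = 49*(-6) = -294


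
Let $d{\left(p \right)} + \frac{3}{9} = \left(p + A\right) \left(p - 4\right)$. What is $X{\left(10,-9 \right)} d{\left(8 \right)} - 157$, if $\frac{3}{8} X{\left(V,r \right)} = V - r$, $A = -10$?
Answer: $- \frac{5213}{9} \approx -579.22$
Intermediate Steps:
$d{\left(p \right)} = - \frac{1}{3} + \left(-10 + p\right) \left(-4 + p\right)$ ($d{\left(p \right)} = - \frac{1}{3} + \left(p - 10\right) \left(p - 4\right) = - \frac{1}{3} + \left(-10 + p\right) \left(-4 + p\right)$)
$X{\left(V,r \right)} = - \frac{8 r}{3} + \frac{8 V}{3}$ ($X{\left(V,r \right)} = \frac{8 \left(V - r\right)}{3} = - \frac{8 r}{3} + \frac{8 V}{3}$)
$X{\left(10,-9 \right)} d{\left(8 \right)} - 157 = \left(\left(- \frac{8}{3}\right) \left(-9\right) + \frac{8}{3} \cdot 10\right) \left(\frac{119}{3} + 8^{2} - 112\right) - 157 = \left(24 + \frac{80}{3}\right) \left(\frac{119}{3} + 64 - 112\right) - 157 = \frac{152}{3} \left(- \frac{25}{3}\right) - 157 = - \frac{3800}{9} - 157 = - \frac{5213}{9}$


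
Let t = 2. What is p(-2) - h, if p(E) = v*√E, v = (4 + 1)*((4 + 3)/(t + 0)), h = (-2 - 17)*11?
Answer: 209 + 35*I*√2/2 ≈ 209.0 + 24.749*I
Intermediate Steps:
h = -209 (h = -19*11 = -209)
v = 35/2 (v = (4 + 1)*((4 + 3)/(2 + 0)) = 5*(7/2) = 35/2 ≈ 17.500)
p(E) = 35*√E/2
p(-2) - h = 35*√(-2)/2 - 1*(-209) = 35*(I*√2)/2 + 209 = 35*I*√2/2 + 209 = 209 + 35*I*√2/2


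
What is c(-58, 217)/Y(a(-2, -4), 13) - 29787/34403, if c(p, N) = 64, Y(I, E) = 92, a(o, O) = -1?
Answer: -134653/791269 ≈ -0.17017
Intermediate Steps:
c(-58, 217)/Y(a(-2, -4), 13) - 29787/34403 = 64/92 - 29787/34403 = 64*(1/92) - 29787*1/34403 = 16/23 - 29787/34403 = -134653/791269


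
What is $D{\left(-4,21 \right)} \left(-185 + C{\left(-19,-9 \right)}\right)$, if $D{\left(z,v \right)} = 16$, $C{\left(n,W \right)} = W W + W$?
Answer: $-1808$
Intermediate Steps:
$C{\left(n,W \right)} = W + W^{2}$ ($C{\left(n,W \right)} = W^{2} + W = W + W^{2}$)
$D{\left(-4,21 \right)} \left(-185 + C{\left(-19,-9 \right)}\right) = 16 \left(-185 - 9 \left(1 - 9\right)\right) = 16 \left(-185 - -72\right) = 16 \left(-185 + 72\right) = 16 \left(-113\right) = -1808$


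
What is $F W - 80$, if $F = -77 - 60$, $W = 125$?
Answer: $-17205$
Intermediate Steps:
$F = -137$
$F W - 80 = \left(-137\right) 125 - 80 = -17125 - 80 = -17205$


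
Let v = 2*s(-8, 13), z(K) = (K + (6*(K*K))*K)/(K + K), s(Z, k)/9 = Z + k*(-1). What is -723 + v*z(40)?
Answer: -1815312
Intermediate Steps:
s(Z, k) = -9*k + 9*Z (s(Z, k) = 9*(Z + k*(-1)) = 9*(Z - k) = -9*k + 9*Z)
z(K) = (K + 6*K³)/(2*K) (z(K) = (K + (6*K²)*K)/((2*K)) = (K + 6*K³)*(1/(2*K)) = (K + 6*K³)/(2*K))
v = -378 (v = 2*(-9*13 + 9*(-8)) = 2*(-117 - 72) = 2*(-189) = -378)
-723 + v*z(40) = -723 - 378*(½ + 3*40²) = -723 - 378*(½ + 3*1600) = -723 - 378*(½ + 4800) = -723 - 378*9601/2 = -723 - 1814589 = -1815312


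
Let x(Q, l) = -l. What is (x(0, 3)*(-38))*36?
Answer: 4104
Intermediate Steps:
(x(0, 3)*(-38))*36 = (-1*3*(-38))*36 = -3*(-38)*36 = 114*36 = 4104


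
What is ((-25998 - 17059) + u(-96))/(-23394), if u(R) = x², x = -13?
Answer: 7148/3899 ≈ 1.8333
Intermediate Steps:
u(R) = 169 (u(R) = (-13)² = 169)
((-25998 - 17059) + u(-96))/(-23394) = ((-25998 - 17059) + 169)/(-23394) = (-43057 + 169)*(-1/23394) = -42888*(-1/23394) = 7148/3899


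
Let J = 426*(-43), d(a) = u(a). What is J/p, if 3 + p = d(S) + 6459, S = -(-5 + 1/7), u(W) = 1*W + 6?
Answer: -64113/22634 ≈ -2.8326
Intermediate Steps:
u(W) = 6 + W (u(W) = W + 6 = 6 + W)
S = 34/7 (S = -(-5 + ⅐) = -1*(-34/7) = 34/7 ≈ 4.8571)
d(a) = 6 + a
J = -18318
p = 45268/7 (p = -3 + ((6 + 34/7) + 6459) = -3 + (76/7 + 6459) = -3 + 45289/7 = 45268/7 ≈ 6466.9)
J/p = -18318/45268/7 = -18318*7/45268 = -64113/22634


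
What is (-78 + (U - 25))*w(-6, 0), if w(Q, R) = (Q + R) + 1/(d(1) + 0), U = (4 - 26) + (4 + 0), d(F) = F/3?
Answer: 363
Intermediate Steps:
d(F) = F/3 (d(F) = F*(⅓) = F/3)
U = -18 (U = -22 + 4 = -18)
w(Q, R) = 3 + Q + R (w(Q, R) = (Q + R) + 1/((⅓)*1 + 0) = (Q + R) + 1/(⅓ + 0) = (Q + R) + 1/(⅓) = (Q + R) + 3 = 3 + Q + R)
(-78 + (U - 25))*w(-6, 0) = (-78 + (-18 - 25))*(3 - 6 + 0) = (-78 - 43)*(-3) = -121*(-3) = 363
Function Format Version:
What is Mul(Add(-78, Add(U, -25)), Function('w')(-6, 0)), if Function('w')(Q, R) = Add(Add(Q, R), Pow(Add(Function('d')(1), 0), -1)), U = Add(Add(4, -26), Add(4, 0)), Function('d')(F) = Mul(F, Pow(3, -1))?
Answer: 363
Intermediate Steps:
Function('d')(F) = Mul(Rational(1, 3), F) (Function('d')(F) = Mul(F, Rational(1, 3)) = Mul(Rational(1, 3), F))
U = -18 (U = Add(-22, 4) = -18)
Function('w')(Q, R) = Add(3, Q, R) (Function('w')(Q, R) = Add(Add(Q, R), Pow(Add(Mul(Rational(1, 3), 1), 0), -1)) = Add(Add(Q, R), Pow(Add(Rational(1, 3), 0), -1)) = Add(Add(Q, R), Pow(Rational(1, 3), -1)) = Add(Add(Q, R), 3) = Add(3, Q, R))
Mul(Add(-78, Add(U, -25)), Function('w')(-6, 0)) = Mul(Add(-78, Add(-18, -25)), Add(3, -6, 0)) = Mul(Add(-78, -43), -3) = Mul(-121, -3) = 363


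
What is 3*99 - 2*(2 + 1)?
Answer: 291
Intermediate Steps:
3*99 - 2*(2 + 1) = 297 - 2*3 = 297 - 6 = 291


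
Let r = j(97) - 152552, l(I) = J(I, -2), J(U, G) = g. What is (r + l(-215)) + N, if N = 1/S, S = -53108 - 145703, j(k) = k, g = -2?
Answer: -30310128628/198811 ≈ -1.5246e+5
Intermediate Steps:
J(U, G) = -2
S = -198811
l(I) = -2
r = -152455 (r = 97 - 152552 = -152455)
N = -1/198811 (N = 1/(-198811) = -1/198811 ≈ -5.0299e-6)
(r + l(-215)) + N = (-152455 - 2) - 1/198811 = -152457 - 1/198811 = -30310128628/198811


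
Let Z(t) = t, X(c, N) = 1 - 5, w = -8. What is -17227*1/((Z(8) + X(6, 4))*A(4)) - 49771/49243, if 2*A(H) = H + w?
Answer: 847910993/393944 ≈ 2152.4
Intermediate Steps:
X(c, N) = -4
A(H) = -4 + H/2 (A(H) = (H - 8)/2 = (-8 + H)/2 = -4 + H/2)
-17227*1/((Z(8) + X(6, 4))*A(4)) - 49771/49243 = -17227*1/((-4 + (1/2)*4)*(8 - 4)) - 49771/49243 = -17227*1/(4*(-4 + 2)) - 49771*1/49243 = -17227/(4*(-2)) - 49771/49243 = -17227/(-8) - 49771/49243 = -17227*(-1/8) - 49771/49243 = 17227/8 - 49771/49243 = 847910993/393944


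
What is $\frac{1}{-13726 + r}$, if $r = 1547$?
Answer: $- \frac{1}{12179} \approx -8.2109 \cdot 10^{-5}$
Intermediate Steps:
$\frac{1}{-13726 + r} = \frac{1}{-13726 + 1547} = \frac{1}{-12179} = - \frac{1}{12179}$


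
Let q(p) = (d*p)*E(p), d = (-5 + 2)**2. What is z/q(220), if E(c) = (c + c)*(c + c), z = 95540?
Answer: 4777/19166400 ≈ 0.00024924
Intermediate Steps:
E(c) = 4*c**2 (E(c) = (2*c)*(2*c) = 4*c**2)
d = 9 (d = (-3)**2 = 9)
q(p) = 36*p**3 (q(p) = (9*p)*(4*p**2) = 36*p**3)
z/q(220) = 95540/((36*220**3)) = 95540/((36*10648000)) = 95540/383328000 = 95540*(1/383328000) = 4777/19166400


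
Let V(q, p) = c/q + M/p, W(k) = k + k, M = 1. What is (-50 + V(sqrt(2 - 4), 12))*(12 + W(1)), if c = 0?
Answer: -4193/6 ≈ -698.83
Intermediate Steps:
W(k) = 2*k
V(q, p) = 1/p (V(q, p) = 0/q + 1/p = 0 + 1/p = 1/p)
(-50 + V(sqrt(2 - 4), 12))*(12 + W(1)) = (-50 + 1/12)*(12 + 2*1) = (-50 + 1/12)*(12 + 2) = -599/12*14 = -4193/6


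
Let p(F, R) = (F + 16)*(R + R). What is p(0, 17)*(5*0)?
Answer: 0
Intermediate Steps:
p(F, R) = 2*R*(16 + F) (p(F, R) = (16 + F)*(2*R) = 2*R*(16 + F))
p(0, 17)*(5*0) = (2*17*(16 + 0))*(5*0) = (2*17*16)*0 = 544*0 = 0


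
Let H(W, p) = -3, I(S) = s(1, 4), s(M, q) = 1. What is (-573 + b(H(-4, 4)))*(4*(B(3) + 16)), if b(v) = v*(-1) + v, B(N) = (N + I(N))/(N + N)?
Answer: -38200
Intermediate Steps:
I(S) = 1
B(N) = (1 + N)/(2*N) (B(N) = (N + 1)/(N + N) = (1 + N)/((2*N)) = (1 + N)*(1/(2*N)) = (1 + N)/(2*N))
b(v) = 0 (b(v) = -v + v = 0)
(-573 + b(H(-4, 4)))*(4*(B(3) + 16)) = (-573 + 0)*(4*((½)*(1 + 3)/3 + 16)) = -2292*((½)*(⅓)*4 + 16) = -2292*(⅔ + 16) = -2292*50/3 = -573*200/3 = -38200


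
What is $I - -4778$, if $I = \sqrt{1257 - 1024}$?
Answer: $4778 + \sqrt{233} \approx 4793.3$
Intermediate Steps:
$I = \sqrt{233} \approx 15.264$
$I - -4778 = \sqrt{233} - -4778 = \sqrt{233} + 4778 = 4778 + \sqrt{233}$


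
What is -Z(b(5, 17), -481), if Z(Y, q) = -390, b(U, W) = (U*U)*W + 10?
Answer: 390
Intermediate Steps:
b(U, W) = 10 + W*U² (b(U, W) = U²*W + 10 = W*U² + 10 = 10 + W*U²)
-Z(b(5, 17), -481) = -1*(-390) = 390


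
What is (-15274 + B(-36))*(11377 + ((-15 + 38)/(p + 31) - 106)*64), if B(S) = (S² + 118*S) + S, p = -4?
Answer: -2291570546/27 ≈ -8.4873e+7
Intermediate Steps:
B(S) = S² + 119*S
(-15274 + B(-36))*(11377 + ((-15 + 38)/(p + 31) - 106)*64) = (-15274 - 36*(119 - 36))*(11377 + ((-15 + 38)/(-4 + 31) - 106)*64) = (-15274 - 36*83)*(11377 + (23/27 - 106)*64) = (-15274 - 2988)*(11377 + (23*(1/27) - 106)*64) = -18262*(11377 + (23/27 - 106)*64) = -18262*(11377 - 2839/27*64) = -18262*(11377 - 181696/27) = -18262*125483/27 = -2291570546/27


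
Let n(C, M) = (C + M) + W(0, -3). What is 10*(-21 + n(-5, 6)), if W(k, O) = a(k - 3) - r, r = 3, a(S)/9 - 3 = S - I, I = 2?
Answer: -410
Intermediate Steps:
a(S) = 9 + 9*S (a(S) = 27 + 9*(S - 1*2) = 27 + 9*(S - 2) = 27 + 9*(-2 + S) = 27 + (-18 + 9*S) = 9 + 9*S)
W(k, O) = -21 + 9*k (W(k, O) = (9 + 9*(k - 3)) - 1*3 = (9 + 9*(-3 + k)) - 3 = (9 + (-27 + 9*k)) - 3 = (-18 + 9*k) - 3 = -21 + 9*k)
n(C, M) = -21 + C + M (n(C, M) = (C + M) + (-21 + 9*0) = (C + M) + (-21 + 0) = (C + M) - 21 = -21 + C + M)
10*(-21 + n(-5, 6)) = 10*(-21 + (-21 - 5 + 6)) = 10*(-21 - 20) = 10*(-41) = -410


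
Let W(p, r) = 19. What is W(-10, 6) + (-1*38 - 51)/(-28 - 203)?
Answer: 4478/231 ≈ 19.385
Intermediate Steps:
W(-10, 6) + (-1*38 - 51)/(-28 - 203) = 19 + (-1*38 - 51)/(-28 - 203) = 19 + (-38 - 51)/(-231) = 19 - 89*(-1/231) = 19 + 89/231 = 4478/231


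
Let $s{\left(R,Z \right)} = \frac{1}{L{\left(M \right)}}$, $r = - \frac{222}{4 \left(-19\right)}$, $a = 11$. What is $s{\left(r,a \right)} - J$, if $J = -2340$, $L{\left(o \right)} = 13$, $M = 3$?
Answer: $\frac{30421}{13} \approx 2340.1$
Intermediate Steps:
$r = \frac{111}{38}$ ($r = - \frac{222}{-76} = \left(-222\right) \left(- \frac{1}{76}\right) = \frac{111}{38} \approx 2.9211$)
$s{\left(R,Z \right)} = \frac{1}{13}$
$s{\left(r,a \right)} - J = \frac{1}{13} - -2340 = \frac{1}{13} + 2340 = \frac{30421}{13}$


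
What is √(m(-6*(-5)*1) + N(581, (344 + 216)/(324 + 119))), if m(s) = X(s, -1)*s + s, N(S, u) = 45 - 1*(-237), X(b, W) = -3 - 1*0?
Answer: √222 ≈ 14.900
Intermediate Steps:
X(b, W) = -3 (X(b, W) = -3 + 0 = -3)
N(S, u) = 282 (N(S, u) = 45 + 237 = 282)
m(s) = -2*s (m(s) = -3*s + s = -2*s)
√(m(-6*(-5)*1) + N(581, (344 + 216)/(324 + 119))) = √(-2*(-6*(-5)) + 282) = √(-60 + 282) = √222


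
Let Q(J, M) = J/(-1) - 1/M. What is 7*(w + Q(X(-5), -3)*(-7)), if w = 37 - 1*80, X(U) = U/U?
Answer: -805/3 ≈ -268.33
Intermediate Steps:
X(U) = 1
Q(J, M) = -J - 1/M (Q(J, M) = J*(-1) - 1/M = -J - 1/M)
w = -43 (w = 37 - 80 = -43)
7*(w + Q(X(-5), -3)*(-7)) = 7*(-43 + (-1*1 - 1/(-3))*(-7)) = 7*(-43 + (-1 - 1*(-⅓))*(-7)) = 7*(-43 + (-1 + ⅓)*(-7)) = 7*(-43 - ⅔*(-7)) = 7*(-43 + 14/3) = 7*(-115/3) = -805/3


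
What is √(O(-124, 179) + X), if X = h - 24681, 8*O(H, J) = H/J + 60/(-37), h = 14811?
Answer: I*√432951642898/6623 ≈ 99.349*I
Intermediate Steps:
O(H, J) = -15/74 + H/(8*J) (O(H, J) = (H/J + 60/(-37))/8 = (H/J + 60*(-1/37))/8 = (H/J - 60/37)/8 = (-60/37 + H/J)/8 = -15/74 + H/(8*J))
X = -9870 (X = 14811 - 24681 = -9870)
√(O(-124, 179) + X) = √((-15/74 + (⅛)*(-124)/179) - 9870) = √((-15/74 + (⅛)*(-124)*(1/179)) - 9870) = √((-15/74 - 31/358) - 9870) = √(-1916/6623 - 9870) = √(-65370926/6623) = I*√432951642898/6623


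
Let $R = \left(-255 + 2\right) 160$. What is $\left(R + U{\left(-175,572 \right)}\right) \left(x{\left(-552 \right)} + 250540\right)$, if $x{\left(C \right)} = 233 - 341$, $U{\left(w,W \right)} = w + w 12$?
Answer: $-10707220160$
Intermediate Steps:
$U{\left(w,W \right)} = 13 w$ ($U{\left(w,W \right)} = w + 12 w = 13 w$)
$R = -40480$ ($R = \left(-253\right) 160 = -40480$)
$x{\left(C \right)} = -108$
$\left(R + U{\left(-175,572 \right)}\right) \left(x{\left(-552 \right)} + 250540\right) = \left(-40480 + 13 \left(-175\right)\right) \left(-108 + 250540\right) = \left(-40480 - 2275\right) 250432 = \left(-42755\right) 250432 = -10707220160$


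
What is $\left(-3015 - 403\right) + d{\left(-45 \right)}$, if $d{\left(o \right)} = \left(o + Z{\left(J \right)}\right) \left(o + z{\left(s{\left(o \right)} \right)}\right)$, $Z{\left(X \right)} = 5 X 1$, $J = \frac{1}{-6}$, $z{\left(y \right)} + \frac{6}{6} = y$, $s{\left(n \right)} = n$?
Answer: $\frac{4517}{6} \approx 752.83$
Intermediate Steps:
$z{\left(y \right)} = -1 + y$
$J = - \frac{1}{6} \approx -0.16667$
$Z{\left(X \right)} = 5 X$
$d{\left(o \right)} = \left(-1 + 2 o\right) \left(- \frac{5}{6} + o\right)$ ($d{\left(o \right)} = \left(o + 5 \left(- \frac{1}{6}\right)\right) \left(o + \left(-1 + o\right)\right) = \left(o - \frac{5}{6}\right) \left(-1 + 2 o\right) = \left(- \frac{5}{6} + o\right) \left(-1 + 2 o\right) = \left(-1 + 2 o\right) \left(- \frac{5}{6} + o\right)$)
$\left(-3015 - 403\right) + d{\left(-45 \right)} = \left(-3015 - 403\right) + \left(\frac{5}{6} + 2 \left(-45\right)^{2} - -120\right) = -3418 + \left(\frac{5}{6} + 2 \cdot 2025 + 120\right) = -3418 + \left(\frac{5}{6} + 4050 + 120\right) = -3418 + \frac{25025}{6} = \frac{4517}{6}$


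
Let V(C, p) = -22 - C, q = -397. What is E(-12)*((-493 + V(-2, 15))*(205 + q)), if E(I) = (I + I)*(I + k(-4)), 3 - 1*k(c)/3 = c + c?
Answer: -49641984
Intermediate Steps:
k(c) = 9 - 6*c (k(c) = 9 - 3*(c + c) = 9 - 6*c)
E(I) = 2*I*(33 + I) (E(I) = (I + I)*(I + (9 - 6*(-4))) = (2*I)*(I + (9 + 24)) = (2*I)*(I + 33) = (2*I)*(33 + I) = 2*I*(33 + I))
E(-12)*((-493 + V(-2, 15))*(205 + q)) = (2*(-12)*(33 - 12))*((-493 + (-22 - 1*(-2)))*(205 - 397)) = (2*(-12)*21)*((-493 + (-22 + 2))*(-192)) = -504*(-493 - 20)*(-192) = -(-258552)*(-192) = -504*98496 = -49641984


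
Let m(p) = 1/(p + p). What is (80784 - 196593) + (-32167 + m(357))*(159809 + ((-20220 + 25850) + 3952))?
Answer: -3890525930293/714 ≈ -5.4489e+9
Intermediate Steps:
m(p) = 1/(2*p)
(80784 - 196593) + (-32167 + m(357))*(159809 + ((-20220 + 25850) + 3952)) = (80784 - 196593) + (-32167 + (½)/357)*(159809 + ((-20220 + 25850) + 3952)) = -115809 + (-32167 + (½)*(1/357))*(159809 + (5630 + 3952)) = -115809 + (-32167 + 1/714)*(159809 + 9582) = -115809 - 22967237/714*169391 = -115809 - 3890443242667/714 = -3890525930293/714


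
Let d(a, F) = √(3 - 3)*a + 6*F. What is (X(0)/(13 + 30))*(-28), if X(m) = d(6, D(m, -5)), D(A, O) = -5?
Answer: 840/43 ≈ 19.535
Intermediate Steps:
d(a, F) = 6*F (d(a, F) = √0*a + 6*F = 0*a + 6*F = 0 + 6*F = 6*F)
X(m) = -30 (X(m) = 6*(-5) = -30)
(X(0)/(13 + 30))*(-28) = -30/(13 + 30)*(-28) = -30/43*(-28) = 840/43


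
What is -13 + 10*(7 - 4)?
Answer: 17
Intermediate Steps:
-13 + 10*(7 - 4) = -13 + 10*3 = -13 + 30 = 17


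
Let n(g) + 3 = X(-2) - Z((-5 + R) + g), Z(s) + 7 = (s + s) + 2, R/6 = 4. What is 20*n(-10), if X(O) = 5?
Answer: -220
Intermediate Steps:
R = 24 (R = 6*4 = 24)
Z(s) = -5 + 2*s (Z(s) = -7 + ((s + s) + 2) = -7 + (2*s + 2) = -7 + (2 + 2*s) = -5 + 2*s)
n(g) = -31 - 2*g (n(g) = -3 + (5 - (-5 + 2*((-5 + 24) + g))) = -3 + (5 - (-5 + 2*(19 + g))) = -3 + (5 - (-5 + (38 + 2*g))) = -3 + (5 - (33 + 2*g)) = -3 + (5 + (-33 - 2*g)) = -3 + (-28 - 2*g) = -31 - 2*g)
20*n(-10) = 20*(-31 - 2*(-10)) = 20*(-31 + 20) = 20*(-11) = -220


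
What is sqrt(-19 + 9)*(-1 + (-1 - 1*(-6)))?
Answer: 4*I*sqrt(10) ≈ 12.649*I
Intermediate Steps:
sqrt(-19 + 9)*(-1 + (-1 - 1*(-6))) = sqrt(-10)*(-1 + (-1 + 6)) = (I*sqrt(10))*(-1 + 5) = (I*sqrt(10))*4 = 4*I*sqrt(10)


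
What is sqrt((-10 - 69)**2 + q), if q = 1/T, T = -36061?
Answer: 30*sqrt(9017521843)/36061 ≈ 79.000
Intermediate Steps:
q = -1/36061 (q = 1/(-36061) = -1/36061 ≈ -2.7731e-5)
sqrt((-10 - 69)**2 + q) = sqrt((-10 - 69)**2 - 1/36061) = sqrt((-79)**2 - 1/36061) = sqrt(6241 - 1/36061) = sqrt(225056700/36061) = 30*sqrt(9017521843)/36061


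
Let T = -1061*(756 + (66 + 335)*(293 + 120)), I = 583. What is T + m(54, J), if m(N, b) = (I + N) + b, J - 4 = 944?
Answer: -176515924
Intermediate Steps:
J = 948 (J = 4 + 944 = 948)
m(N, b) = 583 + N + b (m(N, b) = (583 + N) + b = 583 + N + b)
T = -176517509 (T = -1061*(756 + 401*413) = -1061*(756 + 165613) = -1061*166369 = -176517509)
T + m(54, J) = -176517509 + (583 + 54 + 948) = -176517509 + 1585 = -176515924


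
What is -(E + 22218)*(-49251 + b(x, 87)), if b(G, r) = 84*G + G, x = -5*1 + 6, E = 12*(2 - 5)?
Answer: 1090600212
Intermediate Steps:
E = -36 (E = 12*(-3) = -36)
x = 1 (x = -5 + 6 = 1)
b(G, r) = 85*G
-(E + 22218)*(-49251 + b(x, 87)) = -(-36 + 22218)*(-49251 + 85*1) = -22182*(-49251 + 85) = -22182*(-49166) = -1*(-1090600212) = 1090600212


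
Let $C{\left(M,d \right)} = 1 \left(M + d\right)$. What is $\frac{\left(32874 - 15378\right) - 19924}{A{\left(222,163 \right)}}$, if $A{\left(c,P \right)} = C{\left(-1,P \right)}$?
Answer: $- \frac{1214}{81} \approx -14.988$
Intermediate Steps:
$C{\left(M,d \right)} = M + d$
$A{\left(c,P \right)} = -1 + P$
$\frac{\left(32874 - 15378\right) - 19924}{A{\left(222,163 \right)}} = \frac{\left(32874 - 15378\right) - 19924}{-1 + 163} = \frac{17496 - 19924}{162} = \left(-2428\right) \frac{1}{162} = - \frac{1214}{81}$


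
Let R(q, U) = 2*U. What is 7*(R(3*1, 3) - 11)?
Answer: -35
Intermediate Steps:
7*(R(3*1, 3) - 11) = 7*(2*3 - 11) = 7*(6 - 11) = 7*(-5) = -35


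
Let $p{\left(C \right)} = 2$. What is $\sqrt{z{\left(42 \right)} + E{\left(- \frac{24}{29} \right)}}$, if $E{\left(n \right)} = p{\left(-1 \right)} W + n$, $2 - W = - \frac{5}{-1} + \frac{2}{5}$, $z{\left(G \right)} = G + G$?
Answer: $\frac{7 \sqrt{32770}}{145} \approx 8.7391$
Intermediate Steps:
$z{\left(G \right)} = 2 G$
$W = - \frac{17}{5}$ ($W = 2 - \left(- \frac{5}{-1} + \frac{2}{5}\right) = 2 - \left(\left(-5\right) \left(-1\right) + 2 \cdot \frac{1}{5}\right) = 2 - \left(5 + \frac{2}{5}\right) = 2 - \frac{27}{5} = - \frac{17}{5} \approx -3.4$)
$E{\left(n \right)} = - \frac{34}{5} + n$ ($E{\left(n \right)} = 2 \left(- \frac{17}{5}\right) + n = - \frac{34}{5} + n$)
$\sqrt{z{\left(42 \right)} + E{\left(- \frac{24}{29} \right)}} = \sqrt{2 \cdot 42 - \left(\frac{34}{5} + \frac{24}{29}\right)} = \sqrt{84 - \frac{1106}{145}} = \sqrt{\frac{11074}{145}} = \frac{7 \sqrt{32770}}{145}$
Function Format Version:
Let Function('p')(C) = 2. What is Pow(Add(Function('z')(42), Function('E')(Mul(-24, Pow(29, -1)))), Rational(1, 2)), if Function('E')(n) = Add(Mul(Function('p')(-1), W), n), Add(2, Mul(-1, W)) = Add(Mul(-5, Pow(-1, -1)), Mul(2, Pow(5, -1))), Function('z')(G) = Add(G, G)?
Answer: Mul(Rational(7, 145), Pow(32770, Rational(1, 2))) ≈ 8.7391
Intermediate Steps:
Function('z')(G) = Mul(2, G)
W = Rational(-17, 5) (W = Add(2, Mul(-1, Add(Mul(-5, Pow(-1, -1)), Mul(2, Pow(5, -1))))) = Add(2, Mul(-1, Add(Mul(-5, -1), Mul(2, Rational(1, 5))))) = Add(2, Mul(-1, Add(5, Rational(2, 5)))) = Add(2, Mul(-1, Rational(27, 5))) = Add(2, Rational(-27, 5)) = Rational(-17, 5) ≈ -3.4000)
Function('E')(n) = Add(Rational(-34, 5), n) (Function('E')(n) = Add(Mul(2, Rational(-17, 5)), n) = Add(Rational(-34, 5), n))
Pow(Add(Function('z')(42), Function('E')(Mul(-24, Pow(29, -1)))), Rational(1, 2)) = Pow(Add(Mul(2, 42), Add(Rational(-34, 5), Mul(-24, Pow(29, -1)))), Rational(1, 2)) = Pow(Add(84, Add(Rational(-34, 5), Mul(-24, Rational(1, 29)))), Rational(1, 2)) = Pow(Add(84, Add(Rational(-34, 5), Rational(-24, 29))), Rational(1, 2)) = Pow(Add(84, Rational(-1106, 145)), Rational(1, 2)) = Pow(Rational(11074, 145), Rational(1, 2)) = Mul(Rational(7, 145), Pow(32770, Rational(1, 2)))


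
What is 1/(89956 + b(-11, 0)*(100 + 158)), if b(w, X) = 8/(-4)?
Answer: 1/89440 ≈ 1.1181e-5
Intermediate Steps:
b(w, X) = -2 (b(w, X) = 8*(-¼) = -2)
1/(89956 + b(-11, 0)*(100 + 158)) = 1/(89956 - 2*(100 + 158)) = 1/(89956 - 2*258) = 1/(89956 - 516) = 1/89440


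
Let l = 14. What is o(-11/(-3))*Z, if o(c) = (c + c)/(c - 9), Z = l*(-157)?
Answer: 12089/4 ≈ 3022.3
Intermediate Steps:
Z = -2198 (Z = 14*(-157) = -2198)
o(c) = 2*c/(-9 + c) (o(c) = (2*c)/(-9 + c) = 2*c/(-9 + c))
o(-11/(-3))*Z = (2*(-11/(-3))/(-9 - 11/(-3)))*(-2198) = (2*(-11*(-⅓))/(-9 - 11*(-⅓)))*(-2198) = (2*(11/3)/(-9 + 11/3))*(-2198) = (2*(11/3)/(-16/3))*(-2198) = (2*(11/3)*(-3/16))*(-2198) = -11/8*(-2198) = 12089/4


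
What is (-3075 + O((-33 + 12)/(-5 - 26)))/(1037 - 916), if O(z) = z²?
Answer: -2954634/116281 ≈ -25.409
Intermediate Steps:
(-3075 + O((-33 + 12)/(-5 - 26)))/(1037 - 916) = (-3075 + ((-33 + 12)/(-5 - 26))²)/(1037 - 916) = (-3075 + (-21/(-31))²)/121 = (-3075 + (-21*(-1/31))²)*(1/121) = (-3075 + (21/31)²)*(1/121) = (-3075 + 441/961)*(1/121) = -2954634/961*1/121 = -2954634/116281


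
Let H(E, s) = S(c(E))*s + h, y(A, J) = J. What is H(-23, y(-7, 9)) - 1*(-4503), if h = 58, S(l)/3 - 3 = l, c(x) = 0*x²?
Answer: 4642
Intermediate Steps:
c(x) = 0
S(l) = 9 + 3*l
H(E, s) = 58 + 9*s (H(E, s) = (9 + 3*0)*s + 58 = (9 + 0)*s + 58 = 9*s + 58 = 58 + 9*s)
H(-23, y(-7, 9)) - 1*(-4503) = (58 + 9*9) - 1*(-4503) = (58 + 81) + 4503 = 139 + 4503 = 4642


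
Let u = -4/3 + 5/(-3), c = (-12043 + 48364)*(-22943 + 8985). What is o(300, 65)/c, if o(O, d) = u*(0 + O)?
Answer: 150/84494753 ≈ 1.7753e-6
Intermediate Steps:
c = -506968518 (c = 36321*(-13958) = -506968518)
u = -3 (u = -4*1/3 + 5*(-1/3) = -4/3 - 5/3 = -3)
o(O, d) = -3*O (o(O, d) = -3*(0 + O) = -3*O)
o(300, 65)/c = -3*300/(-506968518) = -900*(-1/506968518) = 150/84494753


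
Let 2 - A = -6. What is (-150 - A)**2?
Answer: 24964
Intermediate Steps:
A = 8 (A = 2 - 1*(-6) = 2 + 6 = 8)
(-150 - A)**2 = (-150 - 1*8)**2 = (-150 - 8)**2 = (-158)**2 = 24964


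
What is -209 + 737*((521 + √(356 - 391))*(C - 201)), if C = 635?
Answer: 166645809 + 319858*I*√35 ≈ 1.6665e+8 + 1.8923e+6*I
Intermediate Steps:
-209 + 737*((521 + √(356 - 391))*(C - 201)) = -209 + 737*((521 + √(356 - 391))*(635 - 201)) = -209 + 737*((521 + √(-35))*434) = -209 + 737*((521 + I*√35)*434) = -209 + 737*(226114 + 434*I*√35) = -209 + (166646018 + 319858*I*√35) = 166645809 + 319858*I*√35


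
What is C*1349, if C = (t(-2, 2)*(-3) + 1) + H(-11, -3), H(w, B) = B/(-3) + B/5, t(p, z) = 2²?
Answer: -71497/5 ≈ -14299.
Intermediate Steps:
t(p, z) = 4
H(w, B) = -2*B/15 (H(w, B) = B*(-⅓) + B*(⅕) = -B/3 + B/5 = -2*B/15)
C = -53/5 (C = (4*(-3) + 1) - 2/15*(-3) = (-12 + 1) + ⅖ = -11 + ⅖ = -53/5 ≈ -10.600)
C*1349 = -53/5*1349 = -71497/5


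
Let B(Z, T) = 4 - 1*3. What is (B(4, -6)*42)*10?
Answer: 420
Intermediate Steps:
B(Z, T) = 1 (B(Z, T) = 4 - 3 = 1)
(B(4, -6)*42)*10 = (1*42)*10 = 42*10 = 420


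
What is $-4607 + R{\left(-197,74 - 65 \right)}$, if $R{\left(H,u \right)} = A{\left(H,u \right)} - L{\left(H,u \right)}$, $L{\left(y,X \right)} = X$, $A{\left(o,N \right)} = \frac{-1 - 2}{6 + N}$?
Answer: $- \frac{23081}{5} \approx -4616.2$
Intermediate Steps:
$A{\left(o,N \right)} = - \frac{3}{6 + N}$
$R{\left(H,u \right)} = - u - \frac{3}{6 + u}$ ($R{\left(H,u \right)} = - \frac{3}{6 + u} - u = - u - \frac{3}{6 + u}$)
$-4607 + R{\left(-197,74 - 65 \right)} = -4607 + \frac{-3 - \left(74 - 65\right) \left(6 + \left(74 - 65\right)\right)}{6 + \left(74 - 65\right)} = -4607 + \frac{-3 - 9 \left(6 + 9\right)}{6 + 9} = -4607 + \frac{-3 - 9 \cdot 15}{15} = -4607 + \frac{-3 - 135}{15} = -4607 + \frac{1}{15} \left(-138\right) = -4607 - \frac{46}{5} = - \frac{23081}{5}$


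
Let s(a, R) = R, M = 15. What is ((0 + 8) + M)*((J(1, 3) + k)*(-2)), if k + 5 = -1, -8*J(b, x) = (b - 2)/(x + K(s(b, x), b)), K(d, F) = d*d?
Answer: 13225/48 ≈ 275.52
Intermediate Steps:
K(d, F) = d²
J(b, x) = -(-2 + b)/(8*(x + x²)) (J(b, x) = -(b - 2)/(8*(x + x²)) = -(-2 + b)/(8*(x + x²)))
k = -6 (k = -5 - 1 = -6)
((0 + 8) + M)*((J(1, 3) + k)*(-2)) = ((0 + 8) + 15)*(((⅛)*(2 - 1*1)/(3*(1 + 3)) - 6)*(-2)) = (8 + 15)*(((⅛)*(⅓)*(2 - 1)/4 - 6)*(-2)) = 23*(((⅛)*(⅓)*(¼)*1 - 6)*(-2)) = 23*((1/96 - 6)*(-2)) = 23*(-575/96*(-2)) = 23*(575/48) = 13225/48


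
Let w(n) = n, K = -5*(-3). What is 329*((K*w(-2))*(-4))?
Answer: 39480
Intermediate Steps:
K = 15
329*((K*w(-2))*(-4)) = 329*((15*(-2))*(-4)) = 329*(-30*(-4)) = 329*120 = 39480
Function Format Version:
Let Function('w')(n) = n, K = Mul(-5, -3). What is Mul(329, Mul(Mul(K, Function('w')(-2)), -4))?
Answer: 39480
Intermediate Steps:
K = 15
Mul(329, Mul(Mul(K, Function('w')(-2)), -4)) = Mul(329, Mul(Mul(15, -2), -4)) = Mul(329, Mul(-30, -4)) = Mul(329, 120) = 39480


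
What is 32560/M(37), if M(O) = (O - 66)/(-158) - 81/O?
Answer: -38069152/2345 ≈ -16234.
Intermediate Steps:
M(O) = 33/79 - 81/O - O/158 (M(O) = (-66 + O)*(-1/158) - 81/O = (33/79 - O/158) - 81/O = 33/79 - 81/O - O/158)
32560/M(37) = 32560/(33/79 - 81/37 - 1/158*37) = 32560/(33/79 - 81*1/37 - 37/158) = 32560/(33/79 - 81/37 - 37/158) = 32560/(-11725/5846) = 32560*(-5846/11725) = -38069152/2345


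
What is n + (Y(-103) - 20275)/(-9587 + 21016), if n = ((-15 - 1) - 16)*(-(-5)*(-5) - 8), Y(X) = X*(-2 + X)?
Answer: 1096324/1039 ≈ 1055.2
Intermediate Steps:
n = 1056 (n = (-16 - 16)*(-5*5 - 8) = -32*(-25 - 8) = -32*(-33) = 1056)
n + (Y(-103) - 20275)/(-9587 + 21016) = 1056 + (-103*(-2 - 103) - 20275)/(-9587 + 21016) = 1056 + (-103*(-105) - 20275)/11429 = 1056 + (10815 - 20275)*(1/11429) = 1056 - 9460*1/11429 = 1056 - 860/1039 = 1096324/1039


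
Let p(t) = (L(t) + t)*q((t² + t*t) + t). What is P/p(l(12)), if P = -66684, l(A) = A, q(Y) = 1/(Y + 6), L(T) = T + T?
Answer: -566814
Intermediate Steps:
L(T) = 2*T
q(Y) = 1/(6 + Y)
p(t) = 3*t/(6 + t + 2*t²) (p(t) = (2*t + t)/(6 + ((t² + t*t) + t)) = (3*t)/(6 + ((t² + t²) + t)) = (3*t)/(6 + (2*t² + t)) = (3*t)/(6 + (t + 2*t²)) = (3*t)/(6 + t + 2*t²) = 3*t/(6 + t + 2*t²))
P/p(l(12)) = -(11114 + 22228*(1 + 2*12)) = -(11114 + 22228*(1 + 24)) = -66684/(3*12/(6 + 12*25)) = -66684/(3*12/(6 + 300)) = -66684/(3*12/306) = -66684/(3*12*(1/306)) = -66684/2/17 = -66684*17/2 = -566814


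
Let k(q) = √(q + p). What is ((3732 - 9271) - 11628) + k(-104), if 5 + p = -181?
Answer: -17167 + I*√290 ≈ -17167.0 + 17.029*I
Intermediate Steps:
p = -186 (p = -5 - 181 = -186)
k(q) = √(-186 + q) (k(q) = √(q - 186) = √(-186 + q))
((3732 - 9271) - 11628) + k(-104) = ((3732 - 9271) - 11628) + √(-186 - 104) = (-5539 - 11628) + √(-290) = -17167 + I*√290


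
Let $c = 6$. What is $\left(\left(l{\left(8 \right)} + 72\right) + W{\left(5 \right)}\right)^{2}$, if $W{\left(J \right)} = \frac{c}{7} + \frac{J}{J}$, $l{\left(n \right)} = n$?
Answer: $\frac{328329}{49} \approx 6700.6$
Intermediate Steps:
$W{\left(J \right)} = \frac{13}{7}$ ($W{\left(J \right)} = \frac{6}{7} + \frac{J}{J} = 6 \cdot \frac{1}{7} + 1 = \frac{6}{7} + 1 = \frac{13}{7}$)
$\left(\left(l{\left(8 \right)} + 72\right) + W{\left(5 \right)}\right)^{2} = \left(\left(8 + 72\right) + \frac{13}{7}\right)^{2} = \left(80 + \frac{13}{7}\right)^{2} = \left(\frac{573}{7}\right)^{2} = \frac{328329}{49}$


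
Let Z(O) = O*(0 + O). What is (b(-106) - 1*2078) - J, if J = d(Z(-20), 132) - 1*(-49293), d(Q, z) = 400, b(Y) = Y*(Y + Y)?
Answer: -29299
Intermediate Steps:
Z(O) = O**2 (Z(O) = O*O = O**2)
b(Y) = 2*Y**2 (b(Y) = Y*(2*Y) = 2*Y**2)
J = 49693 (J = 400 - 1*(-49293) = 400 + 49293 = 49693)
(b(-106) - 1*2078) - J = (2*(-106)**2 - 1*2078) - 1*49693 = (2*11236 - 2078) - 49693 = (22472 - 2078) - 49693 = 20394 - 49693 = -29299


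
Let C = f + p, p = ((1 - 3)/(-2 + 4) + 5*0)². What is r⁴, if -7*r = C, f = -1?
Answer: 0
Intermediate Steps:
p = 1 (p = (-2/2 + 0)² = (-2*½ + 0)² = (-1 + 0)² = (-1)² = 1)
C = 0 (C = -1 + 1 = 0)
r = 0 (r = -⅐*0 = 0)
r⁴ = 0⁴ = 0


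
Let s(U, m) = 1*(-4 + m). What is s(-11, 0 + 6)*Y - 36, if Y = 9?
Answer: -18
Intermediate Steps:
s(U, m) = -4 + m
s(-11, 0 + 6)*Y - 36 = (-4 + (0 + 6))*9 - 36 = (-4 + 6)*9 - 36 = 2*9 - 36 = 18 - 36 = -18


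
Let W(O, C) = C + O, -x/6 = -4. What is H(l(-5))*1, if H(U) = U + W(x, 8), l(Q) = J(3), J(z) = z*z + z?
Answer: 44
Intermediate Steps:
x = 24 (x = -6*(-4) = 24)
J(z) = z + z² (J(z) = z² + z = z + z²)
l(Q) = 12 (l(Q) = 3*(1 + 3) = 3*4 = 12)
H(U) = 32 + U (H(U) = U + (8 + 24) = U + 32 = 32 + U)
H(l(-5))*1 = (32 + 12)*1 = 44*1 = 44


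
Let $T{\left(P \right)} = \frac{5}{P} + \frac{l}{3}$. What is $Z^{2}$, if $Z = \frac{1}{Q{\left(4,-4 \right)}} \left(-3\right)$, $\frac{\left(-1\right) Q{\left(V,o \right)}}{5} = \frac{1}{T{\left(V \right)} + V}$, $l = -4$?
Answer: $\frac{2209}{400} \approx 5.5225$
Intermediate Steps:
$T{\left(P \right)} = - \frac{4}{3} + \frac{5}{P}$ ($T{\left(P \right)} = \frac{5}{P} - \frac{4}{3} = - \frac{4}{3} + \frac{5}{P}$)
$Q{\left(V,o \right)} = - \frac{5}{- \frac{4}{3} + V + \frac{5}{V}}$ ($Q{\left(V,o \right)} = - \frac{5}{\left(- \frac{4}{3} + \frac{5}{V}\right) + V} = - \frac{5}{- \frac{4}{3} + V + \frac{5}{V}}$)
$Z = \frac{47}{20}$ ($Z = \frac{1}{\left(-15\right) 4 \frac{1}{15 + 4 \left(-4 + 3 \cdot 4\right)}} \left(-3\right) = \frac{1}{\left(-15\right) 4 \frac{1}{15 + 4 \left(-4 + 12\right)}} \left(-3\right) = \frac{1}{\left(-15\right) 4 \frac{1}{15 + 4 \cdot 8}} \left(-3\right) = \frac{1}{\left(-15\right) 4 \frac{1}{15 + 32}} \left(-3\right) = \frac{1}{\left(-15\right) 4 \cdot \frac{1}{47}} \left(-3\right) = \frac{1}{- \frac{60}{47}} \left(-3\right) = \left(- \frac{47}{60}\right) \left(-3\right) = \frac{47}{20} \approx 2.35$)
$Z^{2} = \left(\frac{47}{20}\right)^{2} = \frac{2209}{400}$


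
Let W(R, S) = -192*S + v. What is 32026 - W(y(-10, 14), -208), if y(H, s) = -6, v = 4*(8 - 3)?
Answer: -7930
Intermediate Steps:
v = 20 (v = 4*5 = 20)
W(R, S) = 20 - 192*S (W(R, S) = -192*S + 20 = 20 - 192*S)
32026 - W(y(-10, 14), -208) = 32026 - (20 - 192*(-208)) = 32026 - (20 + 39936) = 32026 - 1*39956 = 32026 - 39956 = -7930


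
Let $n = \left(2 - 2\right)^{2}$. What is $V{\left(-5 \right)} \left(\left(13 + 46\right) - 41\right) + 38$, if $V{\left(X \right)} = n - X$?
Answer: $128$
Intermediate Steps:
$n = 0$ ($n = 0^{2} = 0$)
$V{\left(X \right)} = - X$ ($V{\left(X \right)} = 0 - X = - X$)
$V{\left(-5 \right)} \left(\left(13 + 46\right) - 41\right) + 38 = \left(-1\right) \left(-5\right) \left(\left(13 + 46\right) - 41\right) + 38 = 5 \left(59 - 41\right) + 38 = 5 \cdot 18 + 38 = 90 + 38 = 128$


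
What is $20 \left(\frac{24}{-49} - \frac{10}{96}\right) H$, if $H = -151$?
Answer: $\frac{1054735}{588} \approx 1793.8$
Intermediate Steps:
$20 \left(\frac{24}{-49} - \frac{10}{96}\right) H = 20 \left(\frac{24}{-49} - \frac{10}{96}\right) \left(-151\right) = 20 \left(24 \left(- \frac{1}{49}\right) - \frac{5}{48}\right) \left(-151\right) = 20 \left(- \frac{24}{49} - \frac{5}{48}\right) \left(-151\right) = 20 \left(- \frac{1397}{2352}\right) \left(-151\right) = \left(- \frac{6985}{588}\right) \left(-151\right) = \frac{1054735}{588}$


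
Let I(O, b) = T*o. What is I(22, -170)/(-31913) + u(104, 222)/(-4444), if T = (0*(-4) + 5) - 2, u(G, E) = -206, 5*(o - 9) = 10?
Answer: 3213713/70910686 ≈ 0.045321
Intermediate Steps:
o = 11 (o = 9 + (⅕)*10 = 9 + 2 = 11)
T = 3 (T = (0 + 5) - 2 = 5 - 2 = 3)
I(O, b) = 33 (I(O, b) = 3*11 = 33)
I(22, -170)/(-31913) + u(104, 222)/(-4444) = 33/(-31913) - 206/(-4444) = 33*(-1/31913) - 206*(-1/4444) = -33/31913 + 103/2222 = 3213713/70910686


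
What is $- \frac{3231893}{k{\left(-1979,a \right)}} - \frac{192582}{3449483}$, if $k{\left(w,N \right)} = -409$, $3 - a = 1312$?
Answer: $\frac{11148281195281}{1410838547} \approx 7901.9$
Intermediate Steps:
$a = -1309$ ($a = 3 - 1312 = -1309$)
$- \frac{3231893}{k{\left(-1979,a \right)}} - \frac{192582}{3449483} = - \frac{3231893}{-409} - \frac{192582}{3449483} = \left(-3231893\right) \left(- \frac{1}{409}\right) - \frac{192582}{3449483} = \frac{3231893}{409} - \frac{192582}{3449483} = \frac{11148281195281}{1410838547}$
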